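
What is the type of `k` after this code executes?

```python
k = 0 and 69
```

'and' returns the first falsy value (0, which is int)

int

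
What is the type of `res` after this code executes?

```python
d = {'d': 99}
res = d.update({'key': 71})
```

dict.update() returns None

NoneType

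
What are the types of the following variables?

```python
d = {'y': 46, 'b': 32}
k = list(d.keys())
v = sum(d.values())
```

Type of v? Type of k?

sum of int values returns int; list(...) returns list

int, list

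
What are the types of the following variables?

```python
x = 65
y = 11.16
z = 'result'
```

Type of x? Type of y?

x is int; y is float

int, float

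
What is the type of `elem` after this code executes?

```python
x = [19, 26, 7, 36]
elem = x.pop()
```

list.pop() returns the popped element (int here)

int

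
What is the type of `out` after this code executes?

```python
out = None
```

None has type NoneType

NoneType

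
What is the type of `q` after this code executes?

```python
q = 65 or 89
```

'or' returns the first truthy value (65, which is int)

int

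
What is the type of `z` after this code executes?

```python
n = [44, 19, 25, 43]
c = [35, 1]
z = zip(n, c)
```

zip() returns a zip iterator object

zip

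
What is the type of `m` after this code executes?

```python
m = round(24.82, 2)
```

round() with ndigits arg returns float

float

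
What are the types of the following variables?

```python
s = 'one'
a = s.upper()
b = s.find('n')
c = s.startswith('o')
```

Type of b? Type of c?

str.find() returns int; str.startswith() returns bool

int, bool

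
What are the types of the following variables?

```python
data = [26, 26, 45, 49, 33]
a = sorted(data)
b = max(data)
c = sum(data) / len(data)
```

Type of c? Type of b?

int / int returns float; max of ints returns int

float, int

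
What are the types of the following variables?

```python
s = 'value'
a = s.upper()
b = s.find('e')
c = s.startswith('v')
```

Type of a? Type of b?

str.upper() returns str; str.find() returns int

str, int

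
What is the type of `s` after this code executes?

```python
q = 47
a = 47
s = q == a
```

Equality comparison returns bool

bool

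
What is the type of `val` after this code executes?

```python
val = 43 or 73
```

'or' returns the first truthy value (43, which is int)

int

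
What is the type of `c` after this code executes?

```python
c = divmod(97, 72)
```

divmod() returns a tuple (quotient, remainder)

tuple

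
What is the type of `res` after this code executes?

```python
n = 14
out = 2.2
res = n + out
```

int + float returns float (14 + 2.2 = 16.2)

float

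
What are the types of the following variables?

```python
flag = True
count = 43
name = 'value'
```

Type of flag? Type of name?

flag is bool; name is str

bool, str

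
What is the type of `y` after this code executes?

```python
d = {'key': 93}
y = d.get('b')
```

dict.get() returns None when key 'b' is not found and no default given

NoneType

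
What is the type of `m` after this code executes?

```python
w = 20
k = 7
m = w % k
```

int % int returns int (20 % 7 = 6)

int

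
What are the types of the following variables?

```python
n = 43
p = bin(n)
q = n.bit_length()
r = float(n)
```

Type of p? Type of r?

bin() returns str; float() returns float

str, float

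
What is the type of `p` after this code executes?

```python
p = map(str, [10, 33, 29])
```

map() returns a map iterator object

map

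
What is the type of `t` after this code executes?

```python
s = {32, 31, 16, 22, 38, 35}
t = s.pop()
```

Popping from a set of ints returns int

int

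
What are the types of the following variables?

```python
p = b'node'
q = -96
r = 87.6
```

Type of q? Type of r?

q is int; r is float

int, float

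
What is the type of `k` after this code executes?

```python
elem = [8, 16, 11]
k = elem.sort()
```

list.sort() returns None (sorts in place)

NoneType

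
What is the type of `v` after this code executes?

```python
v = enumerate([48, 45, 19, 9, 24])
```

enumerate() returns an enumerate iterator object

enumerate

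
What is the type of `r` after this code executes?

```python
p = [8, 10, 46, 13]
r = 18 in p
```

'in' operator returns bool

bool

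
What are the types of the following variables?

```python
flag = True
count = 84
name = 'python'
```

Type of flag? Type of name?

flag is bool; name is str

bool, str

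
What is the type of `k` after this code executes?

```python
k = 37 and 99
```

'and' returns the last value when all truthy (99, which is int)

int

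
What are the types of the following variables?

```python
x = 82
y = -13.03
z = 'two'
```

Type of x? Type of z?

x is int; z is str

int, str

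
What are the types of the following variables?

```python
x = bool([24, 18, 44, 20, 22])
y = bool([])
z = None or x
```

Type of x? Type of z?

bool() returns bool; None or <bool> returns the bool

bool, bool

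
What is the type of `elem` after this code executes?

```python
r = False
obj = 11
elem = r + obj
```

bool + int returns int (False is 0, so 0 + 11 = 11)

int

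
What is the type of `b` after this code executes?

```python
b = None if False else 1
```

Ternary: condition is False, else branch (1) taken → int

int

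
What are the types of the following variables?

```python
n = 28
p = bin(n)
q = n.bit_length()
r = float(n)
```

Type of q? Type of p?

int.bit_length() returns int; bin() returns str

int, str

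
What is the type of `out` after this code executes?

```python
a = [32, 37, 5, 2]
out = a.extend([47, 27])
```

list.extend() returns None

NoneType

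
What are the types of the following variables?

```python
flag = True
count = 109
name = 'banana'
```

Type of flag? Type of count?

flag is bool; count is int

bool, int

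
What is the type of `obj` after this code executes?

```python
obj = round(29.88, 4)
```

round() with ndigits arg returns float

float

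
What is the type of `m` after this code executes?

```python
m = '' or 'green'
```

'or' returns first truthy value ('green', which is str)

str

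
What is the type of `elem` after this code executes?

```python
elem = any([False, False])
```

any() returns bool

bool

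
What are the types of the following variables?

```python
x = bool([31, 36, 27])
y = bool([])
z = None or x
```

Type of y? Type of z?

bool() returns bool; None or <bool> returns the bool

bool, bool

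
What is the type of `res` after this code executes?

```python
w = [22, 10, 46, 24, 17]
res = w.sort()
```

list.sort() returns None (sorts in place)

NoneType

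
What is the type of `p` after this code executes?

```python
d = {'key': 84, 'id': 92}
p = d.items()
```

dict.items() returns a dict_items view

dict_items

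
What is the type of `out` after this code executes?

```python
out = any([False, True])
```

any() returns bool

bool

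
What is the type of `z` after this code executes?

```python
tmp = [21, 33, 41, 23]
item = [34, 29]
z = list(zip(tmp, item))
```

list(zip(...)) returns a list of tuples

list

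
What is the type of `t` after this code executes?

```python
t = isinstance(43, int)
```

isinstance() returns bool

bool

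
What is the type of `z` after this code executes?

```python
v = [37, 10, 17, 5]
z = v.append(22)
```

list.append() returns None (mutates in place)

NoneType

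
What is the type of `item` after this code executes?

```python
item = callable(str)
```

callable() returns bool

bool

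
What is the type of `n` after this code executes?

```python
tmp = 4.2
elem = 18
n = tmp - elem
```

float - int returns float (4.2 - 18 = -13.8)

float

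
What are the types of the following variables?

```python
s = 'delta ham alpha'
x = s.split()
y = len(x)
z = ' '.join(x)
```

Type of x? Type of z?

str.split() returns list; str.join() returns str

list, str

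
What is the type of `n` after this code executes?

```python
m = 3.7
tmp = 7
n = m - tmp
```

float - int returns float (3.7 - 7 = -3.3)

float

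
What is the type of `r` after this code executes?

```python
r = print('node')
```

print() returns None

NoneType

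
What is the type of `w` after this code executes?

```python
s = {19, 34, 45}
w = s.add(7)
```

set.add() returns None (mutates in place)

NoneType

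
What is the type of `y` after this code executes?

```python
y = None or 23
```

'or' with None returns the other value (23, int)

int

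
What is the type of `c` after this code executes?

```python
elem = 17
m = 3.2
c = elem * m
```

int * float returns float (17 * 3.2 = 54.4)

float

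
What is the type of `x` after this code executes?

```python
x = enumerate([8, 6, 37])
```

enumerate() returns an enumerate iterator object

enumerate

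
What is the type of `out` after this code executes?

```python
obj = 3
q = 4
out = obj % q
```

int % int returns int (3 % 4 = 3)

int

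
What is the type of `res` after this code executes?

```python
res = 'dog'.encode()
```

str.encode() returns bytes

bytes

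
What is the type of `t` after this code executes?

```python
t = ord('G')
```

ord() returns int (Unicode code point)

int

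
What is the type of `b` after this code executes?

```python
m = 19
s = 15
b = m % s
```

int % int returns int (19 % 15 = 4)

int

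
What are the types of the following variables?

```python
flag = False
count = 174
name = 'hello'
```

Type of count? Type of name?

count is int; name is str

int, str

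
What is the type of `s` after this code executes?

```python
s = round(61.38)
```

round() with no ndigits arg returns int

int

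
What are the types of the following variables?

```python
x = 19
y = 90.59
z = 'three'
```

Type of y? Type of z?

y is float; z is str

float, str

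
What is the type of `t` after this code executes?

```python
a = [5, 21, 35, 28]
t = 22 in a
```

'in' operator returns bool

bool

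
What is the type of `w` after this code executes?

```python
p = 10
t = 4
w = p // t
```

int // int returns int (10 // 4 = 2)

int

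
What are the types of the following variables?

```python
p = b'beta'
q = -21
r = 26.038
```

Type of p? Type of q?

p is bytes; q is int

bytes, int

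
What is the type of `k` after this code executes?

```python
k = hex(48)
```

hex() returns str representation

str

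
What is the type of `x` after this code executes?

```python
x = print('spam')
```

print() returns None

NoneType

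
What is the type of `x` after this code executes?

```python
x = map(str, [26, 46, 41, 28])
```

map() returns a map iterator object

map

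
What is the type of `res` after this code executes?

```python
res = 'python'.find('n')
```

str.find() returns int (index, or -1)

int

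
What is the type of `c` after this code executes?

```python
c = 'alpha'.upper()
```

str.upper() returns str

str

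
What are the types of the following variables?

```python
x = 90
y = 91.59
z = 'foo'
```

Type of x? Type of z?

x is int; z is str

int, str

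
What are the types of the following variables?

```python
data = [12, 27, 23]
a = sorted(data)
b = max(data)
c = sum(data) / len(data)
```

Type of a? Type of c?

sorted() returns list; int / int returns float

list, float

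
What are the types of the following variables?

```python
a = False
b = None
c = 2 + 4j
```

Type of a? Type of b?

a is bool; b is NoneType

bool, NoneType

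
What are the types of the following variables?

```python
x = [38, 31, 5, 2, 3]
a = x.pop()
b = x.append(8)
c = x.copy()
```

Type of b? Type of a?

list.append() returns None; list.pop() returns the element (int)

NoneType, int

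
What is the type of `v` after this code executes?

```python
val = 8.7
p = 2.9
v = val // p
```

float // float returns float (floor division preserves float type)

float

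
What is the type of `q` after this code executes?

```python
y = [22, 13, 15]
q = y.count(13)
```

list.count() returns int

int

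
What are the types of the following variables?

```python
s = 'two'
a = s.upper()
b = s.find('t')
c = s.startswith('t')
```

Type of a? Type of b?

str.upper() returns str; str.find() returns int

str, int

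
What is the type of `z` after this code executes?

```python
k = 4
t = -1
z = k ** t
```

int ** negative int returns float

float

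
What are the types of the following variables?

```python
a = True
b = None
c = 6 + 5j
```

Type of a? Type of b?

a is bool; b is NoneType

bool, NoneType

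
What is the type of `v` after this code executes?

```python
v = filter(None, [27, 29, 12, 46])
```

filter() returns a filter iterator object

filter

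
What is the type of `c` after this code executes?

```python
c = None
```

None has type NoneType

NoneType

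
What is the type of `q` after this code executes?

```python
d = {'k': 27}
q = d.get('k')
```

dict.get() returns the value (int) when key is found

int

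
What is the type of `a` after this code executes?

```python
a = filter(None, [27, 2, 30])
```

filter() returns a filter iterator object

filter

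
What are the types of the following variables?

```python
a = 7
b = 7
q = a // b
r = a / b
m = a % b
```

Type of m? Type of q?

int % int returns int; int // int returns int

int, int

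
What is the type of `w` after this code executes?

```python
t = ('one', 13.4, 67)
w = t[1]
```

Index 1 of tuple is 13.4 which is float

float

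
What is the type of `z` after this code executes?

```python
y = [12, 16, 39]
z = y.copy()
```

list.copy() returns list

list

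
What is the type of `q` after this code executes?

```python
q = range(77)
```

range() returns a range object

range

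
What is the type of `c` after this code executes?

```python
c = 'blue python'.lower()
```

str.lower() returns str

str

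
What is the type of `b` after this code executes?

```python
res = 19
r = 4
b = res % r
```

int % int returns int (19 % 4 = 3)

int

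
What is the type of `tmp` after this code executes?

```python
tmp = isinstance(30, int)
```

isinstance() returns bool

bool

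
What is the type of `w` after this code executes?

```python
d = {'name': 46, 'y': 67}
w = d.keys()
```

.keys() returns a dict_keys view object

dict_keys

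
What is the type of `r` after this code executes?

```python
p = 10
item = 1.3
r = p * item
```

int * float returns float (10 * 1.3 = 13.0)

float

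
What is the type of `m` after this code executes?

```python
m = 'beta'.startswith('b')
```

str.startswith() returns bool

bool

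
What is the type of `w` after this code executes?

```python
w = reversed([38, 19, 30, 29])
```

reversed() on a list returns a list_reverseiterator

list_reverseiterator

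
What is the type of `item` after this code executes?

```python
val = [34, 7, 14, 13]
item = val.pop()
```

list.pop() returns the popped element (int here)

int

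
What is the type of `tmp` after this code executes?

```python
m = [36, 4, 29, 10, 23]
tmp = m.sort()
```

list.sort() returns None (sorts in place)

NoneType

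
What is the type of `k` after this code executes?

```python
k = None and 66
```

'and' returns first falsy value (None)

NoneType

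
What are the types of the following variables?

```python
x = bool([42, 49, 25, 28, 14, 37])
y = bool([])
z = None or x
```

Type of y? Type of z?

bool() returns bool; None or <bool> returns the bool

bool, bool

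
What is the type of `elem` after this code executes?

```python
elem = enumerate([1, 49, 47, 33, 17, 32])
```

enumerate() returns an enumerate iterator object

enumerate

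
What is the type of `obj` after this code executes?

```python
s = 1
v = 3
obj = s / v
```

int / int always returns float in Python 3 (1 / 3 = 0.333333)

float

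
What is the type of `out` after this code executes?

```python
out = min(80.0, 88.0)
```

min() of floats returns float

float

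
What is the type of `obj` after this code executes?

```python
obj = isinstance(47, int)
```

isinstance() returns bool

bool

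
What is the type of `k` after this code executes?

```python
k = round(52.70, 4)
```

round() with ndigits arg returns float

float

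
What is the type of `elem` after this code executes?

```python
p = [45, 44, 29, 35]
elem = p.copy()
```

list.copy() returns list

list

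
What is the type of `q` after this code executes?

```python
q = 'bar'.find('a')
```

str.find() returns int (index, or -1)

int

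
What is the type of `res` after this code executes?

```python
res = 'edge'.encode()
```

str.encode() returns bytes

bytes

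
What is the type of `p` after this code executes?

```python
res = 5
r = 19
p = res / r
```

int / int always returns float in Python 3 (5 / 19 = 0.263158)

float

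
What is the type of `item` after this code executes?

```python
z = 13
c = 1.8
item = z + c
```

int + float returns float (13 + 1.8 = 14.8)

float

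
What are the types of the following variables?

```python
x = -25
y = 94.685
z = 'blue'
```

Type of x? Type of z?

x is int; z is str

int, str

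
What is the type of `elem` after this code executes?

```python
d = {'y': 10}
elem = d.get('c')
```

dict.get() returns None when key 'c' is not found and no default given

NoneType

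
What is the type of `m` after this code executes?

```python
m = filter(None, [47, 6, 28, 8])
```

filter() returns a filter iterator object

filter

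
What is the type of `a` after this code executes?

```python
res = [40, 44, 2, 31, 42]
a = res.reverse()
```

list.reverse() returns None

NoneType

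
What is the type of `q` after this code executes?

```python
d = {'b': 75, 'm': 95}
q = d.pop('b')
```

dict.pop() returns the value (int)

int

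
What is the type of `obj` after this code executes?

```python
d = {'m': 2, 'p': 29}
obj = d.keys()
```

.keys() returns a dict_keys view object

dict_keys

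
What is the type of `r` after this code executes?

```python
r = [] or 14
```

'or' returns first truthy value (14, which is int)

int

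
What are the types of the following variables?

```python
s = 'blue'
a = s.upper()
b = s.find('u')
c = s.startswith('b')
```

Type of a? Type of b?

str.upper() returns str; str.find() returns int

str, int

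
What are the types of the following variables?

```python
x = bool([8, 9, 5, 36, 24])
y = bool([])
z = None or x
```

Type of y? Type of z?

bool() returns bool; None or <bool> returns the bool

bool, bool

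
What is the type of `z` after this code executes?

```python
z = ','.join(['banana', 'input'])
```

str.join() returns str

str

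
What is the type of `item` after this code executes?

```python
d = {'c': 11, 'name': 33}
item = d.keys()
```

.keys() returns a dict_keys view object

dict_keys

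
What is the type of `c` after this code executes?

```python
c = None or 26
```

'or' with None returns the other value (26, int)

int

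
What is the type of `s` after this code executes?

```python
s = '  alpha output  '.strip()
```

str.strip() returns str

str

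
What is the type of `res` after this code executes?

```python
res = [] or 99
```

'or' returns first truthy value (99, which is int)

int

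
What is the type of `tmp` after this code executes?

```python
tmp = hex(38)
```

hex() returns str representation

str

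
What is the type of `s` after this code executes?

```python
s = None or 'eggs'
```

'or' with None returns the other value ('eggs', str)

str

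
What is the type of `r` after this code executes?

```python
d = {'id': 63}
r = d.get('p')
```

dict.get() returns None when key 'p' is not found and no default given

NoneType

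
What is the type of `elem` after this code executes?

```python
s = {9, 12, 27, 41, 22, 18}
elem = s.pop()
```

Popping from a set of ints returns int

int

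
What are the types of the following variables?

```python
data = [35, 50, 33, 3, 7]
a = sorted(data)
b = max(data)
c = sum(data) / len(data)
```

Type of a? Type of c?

sorted() returns list; int / int returns float

list, float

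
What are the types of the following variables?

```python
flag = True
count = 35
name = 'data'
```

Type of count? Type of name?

count is int; name is str

int, str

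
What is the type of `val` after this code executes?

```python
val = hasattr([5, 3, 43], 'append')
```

hasattr() returns bool

bool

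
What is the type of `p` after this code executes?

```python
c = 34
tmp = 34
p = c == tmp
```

Equality comparison returns bool

bool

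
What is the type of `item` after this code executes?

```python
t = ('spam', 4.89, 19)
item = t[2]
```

Index 2 of tuple is 19 which is int

int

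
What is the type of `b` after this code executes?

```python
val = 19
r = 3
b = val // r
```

int // int returns int (19 // 3 = 6)

int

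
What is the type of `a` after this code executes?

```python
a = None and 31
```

'and' returns first falsy value (None)

NoneType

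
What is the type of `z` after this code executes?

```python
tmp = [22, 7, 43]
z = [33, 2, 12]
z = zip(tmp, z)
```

zip() returns a zip iterator object

zip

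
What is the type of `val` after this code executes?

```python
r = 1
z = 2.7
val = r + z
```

int + float returns float (1 + 2.7 = 3.7)

float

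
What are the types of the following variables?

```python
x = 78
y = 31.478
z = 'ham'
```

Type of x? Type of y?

x is int; y is float

int, float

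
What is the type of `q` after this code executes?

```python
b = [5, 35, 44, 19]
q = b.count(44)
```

list.count() returns int

int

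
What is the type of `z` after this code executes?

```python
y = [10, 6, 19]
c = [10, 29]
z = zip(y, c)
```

zip() returns a zip iterator object

zip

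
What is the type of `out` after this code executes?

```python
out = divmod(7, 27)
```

divmod() returns a tuple (quotient, remainder)

tuple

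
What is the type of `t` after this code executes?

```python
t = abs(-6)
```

abs() of int returns int

int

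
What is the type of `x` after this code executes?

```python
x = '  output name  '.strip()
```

str.strip() returns str

str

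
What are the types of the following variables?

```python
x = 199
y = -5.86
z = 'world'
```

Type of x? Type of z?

x is int; z is str

int, str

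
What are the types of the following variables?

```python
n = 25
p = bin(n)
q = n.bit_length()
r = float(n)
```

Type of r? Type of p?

float() returns float; bin() returns str

float, str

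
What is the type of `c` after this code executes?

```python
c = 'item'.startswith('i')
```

str.startswith() returns bool

bool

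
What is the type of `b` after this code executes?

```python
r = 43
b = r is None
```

'is' comparison returns bool

bool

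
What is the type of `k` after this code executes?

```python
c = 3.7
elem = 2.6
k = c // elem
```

float // float returns float (floor division preserves float type)

float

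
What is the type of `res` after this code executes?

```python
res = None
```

None has type NoneType

NoneType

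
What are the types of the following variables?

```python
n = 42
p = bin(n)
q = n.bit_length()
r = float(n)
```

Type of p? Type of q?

bin() returns str; int.bit_length() returns int

str, int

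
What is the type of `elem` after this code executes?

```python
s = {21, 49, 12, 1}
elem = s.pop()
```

Popping from a set of ints returns int

int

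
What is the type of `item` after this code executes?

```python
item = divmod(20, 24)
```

divmod() returns a tuple (quotient, remainder)

tuple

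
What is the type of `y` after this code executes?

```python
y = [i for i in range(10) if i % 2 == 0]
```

A list comprehension [...] produces a list

list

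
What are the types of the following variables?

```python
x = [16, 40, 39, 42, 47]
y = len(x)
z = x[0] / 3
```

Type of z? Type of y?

int / int returns float; len() returns int

float, int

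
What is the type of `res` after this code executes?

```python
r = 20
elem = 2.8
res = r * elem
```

int * float returns float (20 * 2.8 = 56.0)

float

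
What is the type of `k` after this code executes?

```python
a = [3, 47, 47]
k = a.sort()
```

list.sort() returns None (sorts in place)

NoneType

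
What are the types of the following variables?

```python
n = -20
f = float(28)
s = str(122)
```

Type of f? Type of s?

f is float; s is str

float, str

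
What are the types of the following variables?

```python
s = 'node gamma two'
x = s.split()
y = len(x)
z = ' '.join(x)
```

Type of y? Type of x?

len() returns int; str.split() returns list

int, list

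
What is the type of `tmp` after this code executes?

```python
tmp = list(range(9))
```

list(range(...)) returns list

list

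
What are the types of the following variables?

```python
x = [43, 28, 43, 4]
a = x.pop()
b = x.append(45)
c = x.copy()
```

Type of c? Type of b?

list.copy() returns list; list.append() returns None

list, NoneType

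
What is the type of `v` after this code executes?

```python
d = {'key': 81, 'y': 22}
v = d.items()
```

dict.items() returns a dict_items view

dict_items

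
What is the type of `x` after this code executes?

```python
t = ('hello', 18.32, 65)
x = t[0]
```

Index 0 of tuple is 'hello' which is str

str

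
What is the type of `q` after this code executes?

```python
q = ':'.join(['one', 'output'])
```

str.join() returns str

str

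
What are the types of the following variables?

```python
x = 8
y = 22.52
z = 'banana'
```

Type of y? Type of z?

y is float; z is str

float, str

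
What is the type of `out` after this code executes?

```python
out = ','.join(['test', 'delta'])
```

str.join() returns str

str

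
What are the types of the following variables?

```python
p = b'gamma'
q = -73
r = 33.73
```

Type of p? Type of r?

p is bytes; r is float

bytes, float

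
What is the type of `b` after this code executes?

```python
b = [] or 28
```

'or' returns first truthy value (28, which is int)

int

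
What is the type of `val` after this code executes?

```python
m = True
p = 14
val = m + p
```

bool + int returns int (True is 1, so 1 + 14 = 15)

int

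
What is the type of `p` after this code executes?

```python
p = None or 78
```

'or' with None returns the other value (78, int)

int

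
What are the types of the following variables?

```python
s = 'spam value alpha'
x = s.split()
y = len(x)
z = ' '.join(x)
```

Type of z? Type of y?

str.join() returns str; len() returns int

str, int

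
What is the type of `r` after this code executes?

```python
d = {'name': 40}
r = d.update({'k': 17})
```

dict.update() returns None

NoneType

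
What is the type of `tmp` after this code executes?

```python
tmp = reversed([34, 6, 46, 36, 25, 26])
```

reversed() on a list returns a list_reverseiterator

list_reverseiterator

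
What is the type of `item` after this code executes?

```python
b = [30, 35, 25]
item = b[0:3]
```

Slicing a list always returns a list

list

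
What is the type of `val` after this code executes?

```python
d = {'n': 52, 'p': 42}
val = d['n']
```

Accessing dict[str, int] with key 'n' returns int value 52

int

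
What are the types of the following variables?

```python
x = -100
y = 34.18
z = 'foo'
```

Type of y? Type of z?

y is float; z is str

float, str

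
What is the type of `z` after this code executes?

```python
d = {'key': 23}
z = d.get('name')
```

dict.get() returns None when key 'name' is not found and no default given

NoneType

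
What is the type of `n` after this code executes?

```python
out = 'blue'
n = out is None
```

'is' comparison returns bool

bool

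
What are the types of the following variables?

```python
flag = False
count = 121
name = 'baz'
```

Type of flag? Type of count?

flag is bool; count is int

bool, int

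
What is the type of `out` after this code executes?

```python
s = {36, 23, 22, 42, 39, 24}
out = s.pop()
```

Popping from a set of ints returns int

int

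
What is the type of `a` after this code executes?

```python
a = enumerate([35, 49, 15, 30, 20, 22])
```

enumerate() returns an enumerate iterator object

enumerate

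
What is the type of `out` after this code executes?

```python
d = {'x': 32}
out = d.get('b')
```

dict.get() returns None when key 'b' is not found and no default given

NoneType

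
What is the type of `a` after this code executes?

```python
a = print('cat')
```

print() returns None

NoneType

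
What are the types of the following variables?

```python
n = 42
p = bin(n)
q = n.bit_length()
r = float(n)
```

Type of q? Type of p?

int.bit_length() returns int; bin() returns str

int, str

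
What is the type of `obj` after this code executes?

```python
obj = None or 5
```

'or' with None returns the other value (5, int)

int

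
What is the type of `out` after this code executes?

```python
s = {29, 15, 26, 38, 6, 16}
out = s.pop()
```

Popping from a set of ints returns int

int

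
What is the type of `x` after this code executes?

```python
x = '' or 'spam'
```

'or' returns first truthy value ('spam', which is str)

str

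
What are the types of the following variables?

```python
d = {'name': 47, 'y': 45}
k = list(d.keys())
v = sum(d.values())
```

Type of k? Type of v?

list(...) returns list; sum of int values returns int

list, int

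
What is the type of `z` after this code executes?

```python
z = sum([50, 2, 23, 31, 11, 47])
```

sum() of ints returns int

int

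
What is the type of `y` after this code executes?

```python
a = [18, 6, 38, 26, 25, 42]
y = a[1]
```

Indexing a list of ints returns int (a[1] = 6)

int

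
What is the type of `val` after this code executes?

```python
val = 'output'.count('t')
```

str.count() returns int

int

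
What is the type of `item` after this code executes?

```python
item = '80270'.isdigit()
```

str.isdigit() returns bool

bool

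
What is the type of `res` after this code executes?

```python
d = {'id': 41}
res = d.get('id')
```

dict.get() returns the value (int) when key is found

int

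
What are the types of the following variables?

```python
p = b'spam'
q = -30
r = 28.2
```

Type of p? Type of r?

p is bytes; r is float

bytes, float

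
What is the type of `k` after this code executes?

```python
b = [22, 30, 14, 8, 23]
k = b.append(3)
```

list.append() returns None (mutates in place)

NoneType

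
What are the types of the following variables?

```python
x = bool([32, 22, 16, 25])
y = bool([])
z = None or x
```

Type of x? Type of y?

bool() returns bool; bool() returns bool

bool, bool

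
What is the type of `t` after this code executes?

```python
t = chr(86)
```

chr() returns str (single character)

str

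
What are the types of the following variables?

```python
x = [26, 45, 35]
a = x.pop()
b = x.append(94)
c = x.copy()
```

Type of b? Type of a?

list.append() returns None; list.pop() returns the element (int)

NoneType, int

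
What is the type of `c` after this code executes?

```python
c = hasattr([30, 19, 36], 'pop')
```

hasattr() returns bool

bool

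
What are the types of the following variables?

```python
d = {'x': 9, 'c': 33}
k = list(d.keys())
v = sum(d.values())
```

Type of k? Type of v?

list(...) returns list; sum of int values returns int

list, int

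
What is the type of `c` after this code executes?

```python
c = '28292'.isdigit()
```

str.isdigit() returns bool

bool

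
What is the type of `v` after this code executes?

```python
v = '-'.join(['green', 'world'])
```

str.join() returns str

str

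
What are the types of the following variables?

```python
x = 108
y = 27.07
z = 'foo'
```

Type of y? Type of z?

y is float; z is str

float, str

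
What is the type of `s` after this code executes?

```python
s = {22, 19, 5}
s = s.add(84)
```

set.add() returns None (mutates in place)

NoneType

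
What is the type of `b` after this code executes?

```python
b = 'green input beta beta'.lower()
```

str.lower() returns str

str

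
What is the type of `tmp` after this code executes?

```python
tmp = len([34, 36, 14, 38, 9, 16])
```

len() always returns int

int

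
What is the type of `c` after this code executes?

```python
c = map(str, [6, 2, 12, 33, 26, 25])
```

map() returns a map iterator object

map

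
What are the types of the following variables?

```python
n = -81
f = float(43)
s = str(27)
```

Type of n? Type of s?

n is int; s is str

int, str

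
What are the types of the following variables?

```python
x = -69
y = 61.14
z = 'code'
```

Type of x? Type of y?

x is int; y is float

int, float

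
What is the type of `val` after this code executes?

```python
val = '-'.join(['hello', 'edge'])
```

str.join() returns str

str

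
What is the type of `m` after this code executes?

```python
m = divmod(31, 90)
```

divmod() returns a tuple (quotient, remainder)

tuple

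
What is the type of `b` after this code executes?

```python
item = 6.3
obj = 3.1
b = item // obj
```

float // float returns float (floor division preserves float type)

float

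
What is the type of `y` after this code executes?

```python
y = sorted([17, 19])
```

sorted() always returns list

list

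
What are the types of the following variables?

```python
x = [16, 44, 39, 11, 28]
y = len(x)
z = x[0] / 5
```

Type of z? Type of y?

int / int returns float; len() returns int

float, int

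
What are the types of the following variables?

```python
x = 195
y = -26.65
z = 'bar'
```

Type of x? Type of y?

x is int; y is float

int, float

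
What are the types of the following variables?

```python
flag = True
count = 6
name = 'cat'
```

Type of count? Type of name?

count is int; name is str

int, str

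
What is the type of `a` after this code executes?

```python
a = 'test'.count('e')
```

str.count() returns int

int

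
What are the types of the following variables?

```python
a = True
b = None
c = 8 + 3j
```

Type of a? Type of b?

a is bool; b is NoneType

bool, NoneType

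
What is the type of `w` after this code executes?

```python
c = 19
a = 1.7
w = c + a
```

int + float returns float (19 + 1.7 = 20.7)

float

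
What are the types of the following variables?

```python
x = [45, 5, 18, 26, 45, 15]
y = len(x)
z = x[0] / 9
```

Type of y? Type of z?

len() returns int; int / int returns float

int, float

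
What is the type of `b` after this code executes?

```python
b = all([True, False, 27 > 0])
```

all() returns bool

bool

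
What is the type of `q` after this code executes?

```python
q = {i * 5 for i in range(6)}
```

A set comprehension {expr for x in iterable} produces a set

set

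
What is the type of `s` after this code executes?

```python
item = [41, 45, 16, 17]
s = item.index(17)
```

list.index() returns int

int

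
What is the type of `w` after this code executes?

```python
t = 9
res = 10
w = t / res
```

int / int always returns float in Python 3 (9 / 10 = 0.9)

float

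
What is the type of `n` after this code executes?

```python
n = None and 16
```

'and' returns first falsy value (None)

NoneType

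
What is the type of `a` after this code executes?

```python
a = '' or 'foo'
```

'or' returns first truthy value ('foo', which is str)

str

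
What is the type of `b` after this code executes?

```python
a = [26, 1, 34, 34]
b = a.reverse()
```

list.reverse() returns None

NoneType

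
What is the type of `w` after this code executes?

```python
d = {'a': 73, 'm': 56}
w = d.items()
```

dict.items() returns a dict_items view

dict_items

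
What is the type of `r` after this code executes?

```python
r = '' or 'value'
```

'or' returns first truthy value ('value', which is str)

str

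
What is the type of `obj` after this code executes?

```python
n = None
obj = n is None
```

'is' comparison returns bool

bool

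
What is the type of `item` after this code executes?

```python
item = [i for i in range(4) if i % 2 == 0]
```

A list comprehension [...] produces a list

list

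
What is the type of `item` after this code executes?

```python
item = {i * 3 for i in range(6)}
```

A set comprehension {expr for x in iterable} produces a set

set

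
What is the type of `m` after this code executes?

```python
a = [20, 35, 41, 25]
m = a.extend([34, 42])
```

list.extend() returns None

NoneType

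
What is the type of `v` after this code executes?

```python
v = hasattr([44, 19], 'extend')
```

hasattr() returns bool

bool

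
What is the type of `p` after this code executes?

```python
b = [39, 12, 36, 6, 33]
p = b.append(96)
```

list.append() returns None (mutates in place)

NoneType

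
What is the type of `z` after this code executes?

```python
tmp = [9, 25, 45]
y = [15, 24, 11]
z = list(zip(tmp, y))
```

list(zip(...)) returns a list of tuples

list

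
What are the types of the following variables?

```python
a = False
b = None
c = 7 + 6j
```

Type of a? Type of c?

a is bool; c is complex

bool, complex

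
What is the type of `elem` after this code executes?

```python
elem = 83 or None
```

'or' returns first truthy value (83, int)

int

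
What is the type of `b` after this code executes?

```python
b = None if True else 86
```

Ternary: condition is True, if branch (None) taken → NoneType

NoneType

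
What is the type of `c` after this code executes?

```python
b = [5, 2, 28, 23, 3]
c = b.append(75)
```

list.append() returns None (mutates in place)

NoneType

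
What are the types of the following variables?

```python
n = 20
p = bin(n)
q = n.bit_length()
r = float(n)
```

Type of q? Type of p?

int.bit_length() returns int; bin() returns str

int, str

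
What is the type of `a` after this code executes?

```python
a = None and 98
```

'and' returns first falsy value (None)

NoneType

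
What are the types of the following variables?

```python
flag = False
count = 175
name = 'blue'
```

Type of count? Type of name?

count is int; name is str

int, str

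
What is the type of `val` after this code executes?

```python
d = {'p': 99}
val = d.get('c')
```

dict.get() returns None when key 'c' is not found and no default given

NoneType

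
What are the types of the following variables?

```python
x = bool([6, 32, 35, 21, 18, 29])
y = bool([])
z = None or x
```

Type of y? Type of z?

bool() returns bool; None or <bool> returns the bool

bool, bool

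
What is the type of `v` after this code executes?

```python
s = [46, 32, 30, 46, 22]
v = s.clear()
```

list.clear() returns None

NoneType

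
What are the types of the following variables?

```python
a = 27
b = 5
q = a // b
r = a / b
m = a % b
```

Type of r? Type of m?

int / int returns float; int % int returns int

float, int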